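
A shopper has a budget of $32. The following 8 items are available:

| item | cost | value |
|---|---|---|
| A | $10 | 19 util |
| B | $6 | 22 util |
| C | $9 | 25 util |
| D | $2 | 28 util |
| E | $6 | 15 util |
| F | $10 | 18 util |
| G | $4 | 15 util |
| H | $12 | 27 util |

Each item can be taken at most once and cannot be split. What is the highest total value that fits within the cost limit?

This is a 0/1 knapsack; check combinations near the capacity.
- A+B+C+D+G: cost 10+6+9+2+4=31, value 19+22+25+28+15=109
- B+C+D+F+G: cost 6+9+2+10+4=31, value 22+25+28+18+15=108
- B+D+E+G+H: cost 6+2+6+4+12=30, value 22+28+15+15+27=107
- B+C+D+E+G: cost 6+9+2+6+4=27, value 22+25+28+15+15=105
Best: 109 util.

109 util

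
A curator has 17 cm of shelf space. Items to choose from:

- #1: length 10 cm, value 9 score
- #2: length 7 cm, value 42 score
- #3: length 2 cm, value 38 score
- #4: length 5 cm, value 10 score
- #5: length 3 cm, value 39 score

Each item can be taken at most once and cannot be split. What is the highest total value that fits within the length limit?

129 score

This is a 0/1 knapsack; check combinations near the capacity.
- #2+#3+#4+#5: length 7+2+5+3=17, value 42+38+10+39=129
- #2+#3+#5: length 7+2+3=12, value 42+38+39=119
- #2+#4+#5: length 7+5+3=15, value 42+10+39=91
- #2+#3+#4: length 7+2+5=14, value 42+38+10=90
- #3+#4+#5: length 2+5+3=10, value 38+10+39=87
Best: 129 score.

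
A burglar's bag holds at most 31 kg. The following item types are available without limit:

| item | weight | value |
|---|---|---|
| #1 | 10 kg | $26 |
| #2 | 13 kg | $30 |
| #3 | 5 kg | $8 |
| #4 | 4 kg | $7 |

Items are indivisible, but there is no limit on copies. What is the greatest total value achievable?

$78

Best value-per-unit is #1 at 26/10, and filling with it alone uses weight 3×10=30. No mix of the others beats 3×26 = 78.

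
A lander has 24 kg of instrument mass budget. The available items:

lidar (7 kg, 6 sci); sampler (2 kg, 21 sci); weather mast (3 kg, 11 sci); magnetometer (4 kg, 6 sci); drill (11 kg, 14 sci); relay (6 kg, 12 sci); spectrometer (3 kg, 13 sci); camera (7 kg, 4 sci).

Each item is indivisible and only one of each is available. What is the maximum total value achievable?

Check high-value combinations within 24 kg:
- sampler+weather mast+magnetometer+drill+spectrometer: mass 2+3+4+11+3=23, value 21+11+6+14+13=65
- sampler+weather mast+magnetometer+relay+spectrometer: mass 2+3+4+6+3=18, value 21+11+6+12+13=63
- lidar+sampler+weather mast+relay+spectrometer: mass 7+2+3+6+3=21, value 6+21+11+12+13=63
- sampler+weather mast+relay+spectrometer+camera: mass 2+3+6+3+7=21, value 21+11+12+13+4=61
Best: 65 sci.

65 sci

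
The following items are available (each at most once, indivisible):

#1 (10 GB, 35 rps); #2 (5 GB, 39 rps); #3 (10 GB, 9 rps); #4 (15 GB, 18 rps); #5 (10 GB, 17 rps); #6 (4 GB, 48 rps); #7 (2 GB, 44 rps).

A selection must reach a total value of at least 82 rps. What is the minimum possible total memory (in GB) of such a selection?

Subsets with value ≥ 82, sorted by total memory:
- #6+#7: memory 6, value 92
- #2+#7: memory 7, value 83
- #2+#6: memory 9, value 87
- #2+#6+#7: memory 11, value 131
Minimum memory: 6 GB.

6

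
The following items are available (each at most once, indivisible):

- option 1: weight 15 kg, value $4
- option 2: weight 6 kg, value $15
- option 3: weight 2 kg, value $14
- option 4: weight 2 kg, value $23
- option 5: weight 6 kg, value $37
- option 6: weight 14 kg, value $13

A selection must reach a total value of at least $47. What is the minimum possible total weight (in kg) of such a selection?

Subsets with value ≥ 47, sorted by total weight:
- option 4+option 5: weight 8, value 60
- option 3+option 5: weight 8, value 51
- option 3+option 4+option 5: weight 10, value 74
Minimum weight: 8 kg.

8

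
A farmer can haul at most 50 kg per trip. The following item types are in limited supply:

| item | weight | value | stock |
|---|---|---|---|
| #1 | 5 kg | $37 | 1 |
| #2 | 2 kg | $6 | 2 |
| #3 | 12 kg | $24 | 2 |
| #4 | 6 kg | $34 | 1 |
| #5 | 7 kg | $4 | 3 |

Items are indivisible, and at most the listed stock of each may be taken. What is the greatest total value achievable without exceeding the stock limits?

$135

Top feasible selections:
- 1×#1 + 2×#2 + 2×#3 + 1×#4 + 1×#5: weight 46, value 135
- 1×#1 + 2×#2 + 2×#3 + 1×#4: weight 39, value 131
Best: $135.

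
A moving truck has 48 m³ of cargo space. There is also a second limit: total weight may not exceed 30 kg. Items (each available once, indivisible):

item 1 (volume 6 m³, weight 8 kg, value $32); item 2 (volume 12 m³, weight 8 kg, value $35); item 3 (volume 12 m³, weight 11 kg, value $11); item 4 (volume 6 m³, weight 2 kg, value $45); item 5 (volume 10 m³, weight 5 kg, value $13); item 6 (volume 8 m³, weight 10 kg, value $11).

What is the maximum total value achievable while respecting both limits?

Feasible sets respecting both limits:
- item 1+item 2+item 4+item 5: volume 34, weight 23, value 125
- item 1+item 2+item 3+item 4: volume 36, weight 29, value 123
- item 1+item 2+item 4+item 6: volume 32, weight 28, value 123
Best: $125.

$125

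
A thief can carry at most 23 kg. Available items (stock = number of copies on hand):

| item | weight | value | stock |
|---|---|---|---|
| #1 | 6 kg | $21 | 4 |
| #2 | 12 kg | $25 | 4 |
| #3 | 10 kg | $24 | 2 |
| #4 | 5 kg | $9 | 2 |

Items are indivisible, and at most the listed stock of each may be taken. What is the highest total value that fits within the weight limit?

$72

Best selections within weight 23 and stock limits:
- 3×#1 + 1×#4: weight 23, value 72
- 2×#1 + 1×#3: weight 22, value 66
- 3×#1: weight 18, value 63
- 2×#1 + 2×#4: weight 22, value 60
Best: $72.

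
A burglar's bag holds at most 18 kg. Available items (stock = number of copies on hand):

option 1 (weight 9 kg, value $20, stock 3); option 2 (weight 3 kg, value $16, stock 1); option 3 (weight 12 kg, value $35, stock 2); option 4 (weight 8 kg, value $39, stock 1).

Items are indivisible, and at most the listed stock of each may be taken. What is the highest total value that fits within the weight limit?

Best selections within weight 18 and stock limits:
- 1×option 1 + 1×option 4: weight 17, value 59
- 1×option 2 + 1×option 4: weight 11, value 55
- 1×option 2 + 1×option 3: weight 15, value 51
- 2×option 1: weight 18, value 40
Best: $59.

$59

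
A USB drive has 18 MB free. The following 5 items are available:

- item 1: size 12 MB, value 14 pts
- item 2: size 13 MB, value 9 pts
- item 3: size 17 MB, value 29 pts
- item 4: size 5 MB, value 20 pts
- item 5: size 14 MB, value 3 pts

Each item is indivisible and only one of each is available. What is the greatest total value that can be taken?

34 pts

This is a 0/1 knapsack; check combinations near the capacity.
- item 1+item 4: size 12+5=17, value 14+20=34
- item 3: size 17, value 29
- item 2+item 4: size 13+5=18, value 9+20=29
- item 4: size 5, value 20
- item 1: size 12, value 14
Best: 34 pts.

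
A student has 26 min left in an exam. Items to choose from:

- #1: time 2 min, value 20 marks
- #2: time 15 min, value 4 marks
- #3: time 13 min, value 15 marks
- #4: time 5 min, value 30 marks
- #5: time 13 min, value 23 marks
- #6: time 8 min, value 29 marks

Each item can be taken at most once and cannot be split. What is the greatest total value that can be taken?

82 marks

Check high-value combinations within 26 min:
- #4+#5+#6: time 5+13+8=26, value 30+23+29=82
- #1+#4+#6: time 2+5+8=15, value 20+30+29=79
- #3+#4+#6: time 13+5+8=26, value 15+30+29=74
- #1+#4+#5: time 2+5+13=20, value 20+30+23=73
- #1+#5+#6: time 2+13+8=23, value 20+23+29=72
Best: 82 marks.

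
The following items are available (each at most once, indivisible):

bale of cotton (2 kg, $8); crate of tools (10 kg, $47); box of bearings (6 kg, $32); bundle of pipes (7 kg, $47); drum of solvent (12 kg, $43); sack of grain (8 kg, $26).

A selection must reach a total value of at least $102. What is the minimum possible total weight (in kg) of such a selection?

Subsets with value ≥ 102, sorted by total weight:
- bale of cotton+crate of tools+bundle of pipes: weight 19, value 102
- box of bearings+bundle of pipes+sack of grain: weight 21, value 105
- crate of tools+box of bearings+bundle of pipes: weight 23, value 126
Minimum weight: 19 kg.

19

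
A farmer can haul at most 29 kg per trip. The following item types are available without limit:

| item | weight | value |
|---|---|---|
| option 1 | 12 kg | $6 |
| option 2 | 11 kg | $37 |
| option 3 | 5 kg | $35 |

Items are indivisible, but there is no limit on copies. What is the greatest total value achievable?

Best value-per-unit is option 3 at 35/5, and filling with it alone uses weight 5×5=25. No mix of the others beats 5×35 = 175.

$175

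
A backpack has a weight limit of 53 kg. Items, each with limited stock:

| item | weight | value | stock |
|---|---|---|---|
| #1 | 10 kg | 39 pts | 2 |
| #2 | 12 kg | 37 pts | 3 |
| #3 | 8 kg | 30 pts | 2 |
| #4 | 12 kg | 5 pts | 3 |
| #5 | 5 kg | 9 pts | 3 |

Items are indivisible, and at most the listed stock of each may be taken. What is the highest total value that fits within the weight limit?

184 pts

Top feasible selections:
- 2×#1 + 1×#2 + 2×#3 + 1×#5: weight 53, value 184
- 2×#1 + 2×#2 + 1×#3: weight 52, value 182
- 2×#1 + 1×#2 + 2×#3: weight 48, value 175
Best: 184 pts.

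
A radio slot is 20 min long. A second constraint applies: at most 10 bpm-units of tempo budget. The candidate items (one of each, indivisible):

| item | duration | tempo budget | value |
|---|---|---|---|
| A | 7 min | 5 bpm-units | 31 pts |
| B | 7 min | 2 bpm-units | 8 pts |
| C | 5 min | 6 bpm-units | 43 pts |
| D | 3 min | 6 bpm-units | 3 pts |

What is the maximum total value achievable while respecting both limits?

Feasible sets respecting both limits:
- B+C: duration 12, tempo budget 8, value 51
- C: duration 5, tempo budget 6, value 43
- A+B: duration 14, tempo budget 7, value 39
Best: 51 pts.

51 pts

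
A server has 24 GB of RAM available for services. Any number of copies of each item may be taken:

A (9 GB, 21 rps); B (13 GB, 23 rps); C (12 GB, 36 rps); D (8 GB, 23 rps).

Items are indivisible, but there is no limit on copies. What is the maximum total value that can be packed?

72 rps

Best value-per-unit is C at 36/12, and filling with it alone uses memory 2×12=24. No mix of the others beats 2×36 = 72.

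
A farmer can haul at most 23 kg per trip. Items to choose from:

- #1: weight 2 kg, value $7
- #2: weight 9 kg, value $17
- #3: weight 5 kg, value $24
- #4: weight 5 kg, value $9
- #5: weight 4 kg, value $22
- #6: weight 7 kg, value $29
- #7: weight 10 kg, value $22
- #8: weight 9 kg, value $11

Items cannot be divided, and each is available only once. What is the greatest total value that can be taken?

$91

This is a 0/1 knapsack; check combinations near the capacity.
- #1+#3+#4+#5+#6: weight 2+5+5+4+7=23, value 7+24+9+22+29=91
- #3+#4+#5+#6: weight 5+5+4+7=21, value 24+9+22+29=84
- #1+#3+#5+#6: weight 2+5+4+7=18, value 7+24+22+29=82
- #1+#5+#6+#7: weight 2+4+7+10=23, value 7+22+29+22=80
Best: $91.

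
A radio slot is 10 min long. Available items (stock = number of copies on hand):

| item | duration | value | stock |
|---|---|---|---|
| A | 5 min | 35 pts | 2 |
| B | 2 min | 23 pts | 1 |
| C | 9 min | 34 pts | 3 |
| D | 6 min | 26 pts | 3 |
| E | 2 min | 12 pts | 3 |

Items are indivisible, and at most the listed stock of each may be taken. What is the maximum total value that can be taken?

Best selections within duration 10 and stock limits:
- 1×A + 1×B + 1×E: duration 9, value 70
- 2×A: duration 10, value 70
- 1×B + 1×D + 1×E: duration 10, value 61
Best: 70 pts.

70 pts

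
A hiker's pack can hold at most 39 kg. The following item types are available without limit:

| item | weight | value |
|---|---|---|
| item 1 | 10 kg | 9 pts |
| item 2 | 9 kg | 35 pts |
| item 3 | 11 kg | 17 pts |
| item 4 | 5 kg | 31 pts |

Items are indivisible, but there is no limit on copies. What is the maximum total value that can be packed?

221 pts

Best value-per-unit is item 4 at 31/5; filling with it alone gives 7×31 = 217.
Optimal mix: 1×item 2 + 6×item 4 → weight 39, value 221.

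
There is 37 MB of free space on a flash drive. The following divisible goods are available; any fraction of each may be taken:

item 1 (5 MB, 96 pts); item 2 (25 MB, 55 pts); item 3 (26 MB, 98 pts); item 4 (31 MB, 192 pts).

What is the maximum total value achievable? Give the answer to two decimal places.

Take in order of value per unit:
- item 1 (96/5 per unit): all 5 → value 96, running total 96.00
- item 4 (192/31 per unit): all 31 → value 192, running total 288.00
- item 3 (98/26 per unit): 1 of 26 → value 1×98/26 = 3.7692, running total 291.77
Total 291.77.

291.77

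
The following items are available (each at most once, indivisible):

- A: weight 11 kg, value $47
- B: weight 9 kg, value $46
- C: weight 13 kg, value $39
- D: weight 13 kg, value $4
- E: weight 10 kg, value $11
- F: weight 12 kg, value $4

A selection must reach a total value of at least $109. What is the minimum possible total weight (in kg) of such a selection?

Subsets with value ≥ 109, sorted by total weight:
- A+B+C: weight 33, value 132
- A+B+C+E: weight 43, value 143
- A+B+C+F: weight 45, value 136
- A+B+C+D: weight 46, value 136
Minimum weight: 33 kg.

33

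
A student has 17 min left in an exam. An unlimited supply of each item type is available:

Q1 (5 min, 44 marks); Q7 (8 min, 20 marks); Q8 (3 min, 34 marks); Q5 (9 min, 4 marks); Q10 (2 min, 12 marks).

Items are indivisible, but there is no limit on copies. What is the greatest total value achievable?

Best value-per-unit is Q8 at 34/3; filling with it alone gives 5×34 = 170.
Optimal mix: 5×Q8 + 1×Q10 → time 17, value 182.

182 marks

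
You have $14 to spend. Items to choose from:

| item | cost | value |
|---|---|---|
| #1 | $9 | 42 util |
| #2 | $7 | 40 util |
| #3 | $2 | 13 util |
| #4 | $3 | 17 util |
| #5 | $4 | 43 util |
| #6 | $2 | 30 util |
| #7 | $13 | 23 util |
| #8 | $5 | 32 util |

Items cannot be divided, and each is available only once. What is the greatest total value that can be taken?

Check high-value combinations within $14:
- #4+#5+#6+#8: cost 3+4+2+5=14, value 17+43+30+32=122
- #3+#5+#6+#8: cost 2+4+2+5=13, value 13+43+30+32=118
- #2+#5+#6: cost 7+4+2=13, value 40+43+30=113
Best: 122 util.

122 util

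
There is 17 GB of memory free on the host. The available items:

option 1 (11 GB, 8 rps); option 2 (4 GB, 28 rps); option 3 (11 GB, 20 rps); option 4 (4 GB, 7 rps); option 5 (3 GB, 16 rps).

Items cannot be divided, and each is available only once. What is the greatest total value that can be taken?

51 rps

This is a 0/1 knapsack; check combinations near the capacity.
- option 2+option 4+option 5: memory 4+4+3=11, value 28+7+16=51
- option 2+option 3: memory 4+11=15, value 28+20=48
- option 2+option 5: memory 4+3=7, value 28+16=44
- option 3+option 5: memory 11+3=14, value 20+16=36
- option 1+option 2: memory 11+4=15, value 8+28=36
Best: 51 rps.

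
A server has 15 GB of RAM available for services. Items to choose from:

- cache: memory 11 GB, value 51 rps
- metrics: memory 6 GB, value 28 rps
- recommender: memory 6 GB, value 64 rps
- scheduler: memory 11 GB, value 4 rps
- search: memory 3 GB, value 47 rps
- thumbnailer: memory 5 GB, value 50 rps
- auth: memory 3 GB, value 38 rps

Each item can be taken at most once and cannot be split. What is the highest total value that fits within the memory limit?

Check high-value combinations within 15 GB:
- recommender+search+thumbnailer: memory 6+3+5=14, value 64+47+50=161
- recommender+thumbnailer+auth: memory 6+5+3=14, value 64+50+38=152
- recommender+search+auth: memory 6+3+3=12, value 64+47+38=149
- metrics+recommender+search: memory 6+6+3=15, value 28+64+47=139
Best: 161 rps.

161 rps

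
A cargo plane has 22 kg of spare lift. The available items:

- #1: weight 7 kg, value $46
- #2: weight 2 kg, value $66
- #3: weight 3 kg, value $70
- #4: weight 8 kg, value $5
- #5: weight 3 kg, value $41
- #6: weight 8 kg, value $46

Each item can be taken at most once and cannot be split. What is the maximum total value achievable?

This is a 0/1 knapsack; check combinations near the capacity.
- #1+#2+#3+#6: weight 7+2+3+8=20, value 46+66+70+46=228
- #1+#2+#3+#5: weight 7+2+3+3=15, value 46+66+70+41=223
- #2+#3+#5+#6: weight 2+3+3+8=16, value 66+70+41+46=223
Best: $228.

$228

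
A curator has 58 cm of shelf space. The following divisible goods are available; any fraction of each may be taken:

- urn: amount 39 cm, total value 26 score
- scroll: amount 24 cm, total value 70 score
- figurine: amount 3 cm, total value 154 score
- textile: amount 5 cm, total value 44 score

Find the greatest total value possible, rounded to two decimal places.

Take in order of value per unit:
- figurine (154/3 per unit): all 3 → value 154, running total 154.00
- textile (44/5 per unit): all 5 → value 44, running total 198.00
- scroll (70/24 per unit): all 24 → value 70, running total 268.00
- urn (26/39 per unit): 26 of 39 → value 26×26/39 = 17.3333, running total 285.33
Total 285.33.

285.33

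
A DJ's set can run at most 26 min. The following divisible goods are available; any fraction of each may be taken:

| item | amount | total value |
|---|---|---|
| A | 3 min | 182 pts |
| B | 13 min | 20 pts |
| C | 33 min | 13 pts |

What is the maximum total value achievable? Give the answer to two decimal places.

205.94

Take in order of value per unit:
- A (182/3 per unit): all 3 → value 182, running total 182.00
- B (20/13 per unit): all 13 → value 20, running total 202.00
- C (13/33 per unit): 10 of 33 → value 10×13/33 = 3.9394, running total 205.94
Total 205.94.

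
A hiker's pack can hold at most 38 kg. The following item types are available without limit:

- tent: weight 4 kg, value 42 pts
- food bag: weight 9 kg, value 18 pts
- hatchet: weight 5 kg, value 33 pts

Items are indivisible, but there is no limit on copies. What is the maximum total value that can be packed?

378 pts

Best value-per-unit is tent at 42/4, and filling with it alone uses weight 9×4=36. No mix of the others beats 9×42 = 378.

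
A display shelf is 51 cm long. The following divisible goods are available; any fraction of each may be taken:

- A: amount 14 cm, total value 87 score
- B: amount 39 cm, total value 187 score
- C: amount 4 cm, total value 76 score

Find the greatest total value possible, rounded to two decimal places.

Take in order of value per unit:
- C (76/4 per unit): all 4 → value 76, running total 76.00
- A (87/14 per unit): all 14 → value 87, running total 163.00
- B (187/39 per unit): 33 of 39 → value 33×187/39 = 158.2308, running total 321.23
Total 321.23.

321.23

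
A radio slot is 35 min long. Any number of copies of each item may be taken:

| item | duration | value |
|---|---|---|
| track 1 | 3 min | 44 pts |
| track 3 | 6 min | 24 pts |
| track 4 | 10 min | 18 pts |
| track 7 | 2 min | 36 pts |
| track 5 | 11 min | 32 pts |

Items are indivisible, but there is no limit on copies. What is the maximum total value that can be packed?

620 pts

Best value-per-unit is track 7 at 36/2; filling with it alone gives 17×36 = 612.
Optimal mix: 1×track 1 + 16×track 7 → duration 35, value 620.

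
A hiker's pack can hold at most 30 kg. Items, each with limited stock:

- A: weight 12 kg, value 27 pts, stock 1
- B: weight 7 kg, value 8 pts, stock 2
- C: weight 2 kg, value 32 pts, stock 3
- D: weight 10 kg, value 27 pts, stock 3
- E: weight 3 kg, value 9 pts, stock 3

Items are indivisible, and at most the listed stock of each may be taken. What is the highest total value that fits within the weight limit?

Best selections within weight 30 and stock limits:
- 3×C + 2×D + 1×E: weight 29, value 159
- 3×C + 1×D + 3×E: weight 25, value 150
- 3×C + 2×D: weight 26, value 150
- 1×A + 3×C + 3×E: weight 27, value 150
Best: 159 pts.

159 pts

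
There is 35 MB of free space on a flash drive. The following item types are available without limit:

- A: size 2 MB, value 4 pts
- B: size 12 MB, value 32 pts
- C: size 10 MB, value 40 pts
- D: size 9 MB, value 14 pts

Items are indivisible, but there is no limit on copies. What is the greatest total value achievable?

Best value-per-unit is C at 40/10; filling with it alone gives 3×40 = 120.
Optimal mix: 2×A + 3×C → size 34, value 128.

128 pts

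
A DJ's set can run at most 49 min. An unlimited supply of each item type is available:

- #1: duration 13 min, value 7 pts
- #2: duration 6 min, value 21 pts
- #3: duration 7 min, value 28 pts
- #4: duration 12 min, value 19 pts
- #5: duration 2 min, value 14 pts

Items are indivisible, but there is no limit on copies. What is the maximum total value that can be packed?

336 pts

Best value-per-unit is #5 at 14/2, and filling with it alone uses duration 24×2=48. No mix of the others beats 24×14 = 336.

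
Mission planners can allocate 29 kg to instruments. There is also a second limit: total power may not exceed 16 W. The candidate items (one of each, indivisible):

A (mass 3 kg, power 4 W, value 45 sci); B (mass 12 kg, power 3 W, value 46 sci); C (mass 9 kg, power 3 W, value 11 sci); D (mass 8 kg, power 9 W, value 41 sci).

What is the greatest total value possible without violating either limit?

132 sci

Feasible sets respecting both limits:
- A+B+D: mass 23, power 16, value 132
- A+B+C: mass 24, power 10, value 102
- B+C+D: mass 29, power 15, value 98
- A+C+D: mass 20, power 16, value 97
Best: 132 sci.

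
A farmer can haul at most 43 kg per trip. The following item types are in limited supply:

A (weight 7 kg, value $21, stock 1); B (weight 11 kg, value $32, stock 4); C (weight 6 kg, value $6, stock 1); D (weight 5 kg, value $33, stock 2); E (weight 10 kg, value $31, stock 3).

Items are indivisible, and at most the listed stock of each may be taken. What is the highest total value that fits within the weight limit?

Top feasible selections:
- 3×B + 2×D: weight 43, value 162
- 2×B + 2×D + 1×E: weight 42, value 161
Best: $162.

$162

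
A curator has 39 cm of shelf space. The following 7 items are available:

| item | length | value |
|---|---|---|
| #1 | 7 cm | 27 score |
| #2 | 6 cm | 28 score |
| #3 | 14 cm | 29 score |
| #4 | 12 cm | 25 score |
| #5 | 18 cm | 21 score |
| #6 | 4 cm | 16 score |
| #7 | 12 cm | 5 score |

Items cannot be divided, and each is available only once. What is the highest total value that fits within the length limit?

This is a 0/1 knapsack; check combinations near the capacity.
- #1+#2+#3+#4: length 7+6+14+12=39, value 27+28+29+25=109
- #1+#2+#3+#6: length 7+6+14+4=31, value 27+28+29+16=100
- #2+#3+#4+#6: length 6+14+12+4=36, value 28+29+25+16=98
Best: 109 score.

109 score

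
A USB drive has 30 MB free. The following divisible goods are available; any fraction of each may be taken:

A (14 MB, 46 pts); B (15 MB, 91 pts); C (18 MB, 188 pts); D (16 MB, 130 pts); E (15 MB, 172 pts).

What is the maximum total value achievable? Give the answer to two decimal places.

Take in order of value per unit:
- E (172/15 per unit): all 15 → value 172, running total 172.00
- C (188/18 per unit): 15 of 18 → value 15×188/18 = 156.6667, running total 328.67
Total 328.67.

328.67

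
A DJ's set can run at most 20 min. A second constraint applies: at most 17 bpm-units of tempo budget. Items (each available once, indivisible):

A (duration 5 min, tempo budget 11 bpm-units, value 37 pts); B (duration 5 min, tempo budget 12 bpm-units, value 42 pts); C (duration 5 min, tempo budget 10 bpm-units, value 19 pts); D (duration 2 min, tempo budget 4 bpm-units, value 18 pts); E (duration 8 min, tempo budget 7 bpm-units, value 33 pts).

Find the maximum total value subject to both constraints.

60 pts

Feasible sets respecting both limits:
- B+D: duration 7, tempo budget 16, value 60
- A+D: duration 7, tempo budget 15, value 55
- C+E: duration 13, tempo budget 17, value 52
- D+E: duration 10, tempo budget 11, value 51
Best: 60 pts.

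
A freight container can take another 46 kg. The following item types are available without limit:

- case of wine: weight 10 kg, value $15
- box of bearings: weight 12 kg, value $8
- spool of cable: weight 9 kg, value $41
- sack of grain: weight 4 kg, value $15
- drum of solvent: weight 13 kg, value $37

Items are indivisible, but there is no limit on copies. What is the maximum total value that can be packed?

$205

Best value-per-unit is spool of cable at 41/9, and filling with it alone uses weight 5×9=45. No mix of the others beats 5×41 = 205.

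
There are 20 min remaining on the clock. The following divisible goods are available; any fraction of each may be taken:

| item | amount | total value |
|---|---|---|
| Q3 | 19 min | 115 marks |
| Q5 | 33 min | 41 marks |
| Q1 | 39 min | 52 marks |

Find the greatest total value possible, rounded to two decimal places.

116.33

Take in order of value per unit:
- Q3 (115/19 per unit): all 19 → value 115, running total 115.00
- Q1 (52/39 per unit): 1 of 39 → value 1×52/39 = 1.3333, running total 116.33
Total 116.33.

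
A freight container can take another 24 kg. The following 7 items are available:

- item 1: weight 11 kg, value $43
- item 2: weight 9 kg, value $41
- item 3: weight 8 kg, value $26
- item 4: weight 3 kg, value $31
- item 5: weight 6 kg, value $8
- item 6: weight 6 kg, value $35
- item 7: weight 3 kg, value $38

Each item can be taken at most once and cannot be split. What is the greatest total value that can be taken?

$147

This is a 0/1 knapsack; check combinations near the capacity.
- item 1+item 4+item 6+item 7: weight 11+3+6+3=23, value 43+31+35+38=147
- item 2+item 4+item 6+item 7: weight 9+3+6+3=21, value 41+31+35+38=145
- item 2+item 3+item 4+item 7: weight 9+8+3+3=23, value 41+26+31+38=136
- item 3+item 4+item 6+item 7: weight 8+3+6+3=20, value 26+31+35+38=130
Best: $147.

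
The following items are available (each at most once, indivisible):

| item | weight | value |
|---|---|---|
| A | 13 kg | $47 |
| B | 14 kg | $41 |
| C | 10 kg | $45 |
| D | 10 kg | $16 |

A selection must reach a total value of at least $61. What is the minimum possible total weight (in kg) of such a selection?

Subsets with value ≥ 61, sorted by total weight:
- C+D: weight 20, value 61
- A+C: weight 23, value 92
- A+D: weight 23, value 63
- B+C: weight 24, value 86
Minimum weight: 20 kg.

20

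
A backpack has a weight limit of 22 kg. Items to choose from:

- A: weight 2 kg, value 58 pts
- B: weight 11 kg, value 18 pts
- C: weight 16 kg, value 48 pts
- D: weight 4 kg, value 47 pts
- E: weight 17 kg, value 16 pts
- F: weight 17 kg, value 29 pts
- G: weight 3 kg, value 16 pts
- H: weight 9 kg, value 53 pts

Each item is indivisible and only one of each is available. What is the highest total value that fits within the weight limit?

174 pts

This is a 0/1 knapsack; check combinations near the capacity.
- A+D+G+H: weight 2+4+3+9=18, value 58+47+16+53=174
- A+D+H: weight 2+4+9=15, value 58+47+53=158
- A+C+D: weight 2+16+4=22, value 58+48+47=153
- A+B+D+G: weight 2+11+4+3=20, value 58+18+47+16=139
- A+B+H: weight 2+11+9=22, value 58+18+53=129
Best: 174 pts.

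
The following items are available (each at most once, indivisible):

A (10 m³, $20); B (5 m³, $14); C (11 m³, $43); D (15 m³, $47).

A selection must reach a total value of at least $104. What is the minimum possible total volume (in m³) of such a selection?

31

Subsets with value ≥ 104, sorted by total volume:
- B+C+D: volume 31, value 104
- A+C+D: volume 36, value 110
Minimum volume: 31 m³.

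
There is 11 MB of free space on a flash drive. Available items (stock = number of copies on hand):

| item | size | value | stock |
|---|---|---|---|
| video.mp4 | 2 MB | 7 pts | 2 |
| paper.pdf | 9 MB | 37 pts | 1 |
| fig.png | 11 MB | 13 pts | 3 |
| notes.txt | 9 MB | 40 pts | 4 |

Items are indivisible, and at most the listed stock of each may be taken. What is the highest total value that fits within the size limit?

Top feasible selections:
- 1×video.mp4 + 1×notes.txt: size 11, value 47
- 1×video.mp4 + 1×paper.pdf: size 11, value 44
- 1×notes.txt: size 9, value 40
- 1×paper.pdf: size 9, value 37
Best: 47 pts.

47 pts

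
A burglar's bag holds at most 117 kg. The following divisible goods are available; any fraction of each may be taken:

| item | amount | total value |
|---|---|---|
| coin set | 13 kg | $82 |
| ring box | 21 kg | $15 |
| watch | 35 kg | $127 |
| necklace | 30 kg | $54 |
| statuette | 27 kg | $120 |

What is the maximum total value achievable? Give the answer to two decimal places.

391.57

Take in order of value per unit:
- coin set (82/13 per unit): all 13 → value 82, running total 82.00
- statuette (120/27 per unit): all 27 → value 120, running total 202.00
- watch (127/35 per unit): all 35 → value 127, running total 329.00
- necklace (54/30 per unit): all 30 → value 54, running total 383.00
- ring box (15/21 per unit): 12 of 21 → value 12×15/21 = 8.5714, running total 391.57
Total 391.57.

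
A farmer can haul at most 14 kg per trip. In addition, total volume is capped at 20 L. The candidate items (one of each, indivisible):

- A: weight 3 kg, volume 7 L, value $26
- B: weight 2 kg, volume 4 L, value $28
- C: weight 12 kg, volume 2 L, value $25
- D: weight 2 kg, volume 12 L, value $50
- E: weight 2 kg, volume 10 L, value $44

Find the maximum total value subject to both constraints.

$78

Feasible sets respecting both limits:
- B+D: weight 4, volume 16, value 78
- A+D: weight 5, volume 19, value 76
- C+D: weight 14, volume 14, value 75
Best: $78.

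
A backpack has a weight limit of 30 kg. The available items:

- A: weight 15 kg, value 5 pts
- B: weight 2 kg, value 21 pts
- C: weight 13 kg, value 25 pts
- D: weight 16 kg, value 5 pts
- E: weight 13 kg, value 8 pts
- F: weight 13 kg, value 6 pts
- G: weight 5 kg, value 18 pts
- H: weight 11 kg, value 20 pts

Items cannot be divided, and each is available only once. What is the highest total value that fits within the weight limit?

Check high-value combinations within 30 kg:
- B+C+H: weight 2+13+11=26, value 21+25+20=66
- B+C+G: weight 2+13+5=20, value 21+25+18=64
- C+G+H: weight 13+5+11=29, value 25+18+20=63
- B+G+H: weight 2+5+11=18, value 21+18+20=59
Best: 66 pts.

66 pts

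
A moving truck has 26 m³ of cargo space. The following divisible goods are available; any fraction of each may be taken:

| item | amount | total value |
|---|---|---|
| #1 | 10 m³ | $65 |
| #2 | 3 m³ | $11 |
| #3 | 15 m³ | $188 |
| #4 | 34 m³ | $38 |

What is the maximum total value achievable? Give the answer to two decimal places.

Take in order of value per unit:
- #3 (188/15 per unit): all 15 → value 188, running total 188.00
- #1 (65/10 per unit): all 10 → value 65, running total 253.00
- #2 (11/3 per unit): 1 of 3 → value 1×11/3 = 3.6667, running total 256.67
Total 256.67.

256.67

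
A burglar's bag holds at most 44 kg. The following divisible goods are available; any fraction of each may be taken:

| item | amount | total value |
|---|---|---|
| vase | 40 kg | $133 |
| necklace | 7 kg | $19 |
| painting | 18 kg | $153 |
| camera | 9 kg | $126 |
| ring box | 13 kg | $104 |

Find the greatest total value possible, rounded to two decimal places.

396.30

Take in order of value per unit:
- camera (126/9 per unit): all 9 → value 126, running total 126.00
- painting (153/18 per unit): all 18 → value 153, running total 279.00
- ring box (104/13 per unit): all 13 → value 104, running total 383.00
- vase (133/40 per unit): 4 of 40 → value 4×133/40 = 13.3000, running total 396.30
Total 396.30.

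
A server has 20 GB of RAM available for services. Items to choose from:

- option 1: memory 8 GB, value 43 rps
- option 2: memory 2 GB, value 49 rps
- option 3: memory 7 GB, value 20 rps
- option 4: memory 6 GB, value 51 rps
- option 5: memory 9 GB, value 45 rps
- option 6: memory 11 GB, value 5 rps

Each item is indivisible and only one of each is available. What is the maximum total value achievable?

This is a 0/1 knapsack; check combinations near the capacity.
- option 2+option 4+option 5: memory 2+6+9=17, value 49+51+45=145
- option 1+option 2+option 4: memory 8+2+6=16, value 43+49+51=143
- option 1+option 2+option 5: memory 8+2+9=19, value 43+49+45=137
Best: 145 rps.

145 rps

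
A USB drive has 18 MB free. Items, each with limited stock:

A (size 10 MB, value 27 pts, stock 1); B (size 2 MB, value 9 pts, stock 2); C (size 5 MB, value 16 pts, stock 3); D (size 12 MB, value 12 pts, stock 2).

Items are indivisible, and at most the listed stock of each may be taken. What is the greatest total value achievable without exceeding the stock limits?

57 pts

Top feasible selections:
- 1×B + 3×C: size 17, value 57
- 1×A + 1×B + 1×C: size 17, value 52
Best: 57 pts.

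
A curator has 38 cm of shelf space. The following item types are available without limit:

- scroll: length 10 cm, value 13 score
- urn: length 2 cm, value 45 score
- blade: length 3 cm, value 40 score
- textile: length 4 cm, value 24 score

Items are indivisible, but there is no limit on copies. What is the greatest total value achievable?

Best value-per-unit is urn at 45/2, and filling with it alone uses length 19×2=38. No mix of the others beats 19×45 = 855.

855 score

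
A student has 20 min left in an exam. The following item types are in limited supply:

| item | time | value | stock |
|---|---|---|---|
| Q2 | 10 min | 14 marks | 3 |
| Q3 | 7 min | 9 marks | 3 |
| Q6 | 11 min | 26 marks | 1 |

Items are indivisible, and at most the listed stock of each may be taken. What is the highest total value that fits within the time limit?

35 marks

Best selections within time 20 and stock limits:
- 1×Q3 + 1×Q6: time 18, value 35
- 2×Q2: time 20, value 28
Best: 35 marks.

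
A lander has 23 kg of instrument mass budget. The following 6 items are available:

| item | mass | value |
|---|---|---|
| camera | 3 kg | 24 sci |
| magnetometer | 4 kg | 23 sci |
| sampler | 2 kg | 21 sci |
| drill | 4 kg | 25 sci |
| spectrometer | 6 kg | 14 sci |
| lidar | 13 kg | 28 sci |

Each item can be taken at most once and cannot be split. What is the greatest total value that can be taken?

107 sci

Check high-value combinations within 23 kg:
- camera+magnetometer+sampler+drill+spectrometer: mass 3+4+2+4+6=19, value 24+23+21+25+14=107
- camera+sampler+drill+lidar: mass 3+2+4+13=22, value 24+21+25+28=98
- magnetometer+sampler+drill+lidar: mass 4+2+4+13=23, value 23+21+25+28=97
Best: 107 sci.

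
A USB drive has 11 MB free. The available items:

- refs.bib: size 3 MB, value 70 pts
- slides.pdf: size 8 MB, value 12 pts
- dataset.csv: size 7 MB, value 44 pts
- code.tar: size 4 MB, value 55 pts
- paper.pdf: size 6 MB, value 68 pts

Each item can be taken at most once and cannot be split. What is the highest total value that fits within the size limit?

138 pts

Check high-value combinations within 11 MB:
- refs.bib+paper.pdf: size 3+6=9, value 70+68=138
- refs.bib+code.tar: size 3+4=7, value 70+55=125
- code.tar+paper.pdf: size 4+6=10, value 55+68=123
- refs.bib+dataset.csv: size 3+7=10, value 70+44=114
- dataset.csv+code.tar: size 7+4=11, value 44+55=99
Best: 138 pts.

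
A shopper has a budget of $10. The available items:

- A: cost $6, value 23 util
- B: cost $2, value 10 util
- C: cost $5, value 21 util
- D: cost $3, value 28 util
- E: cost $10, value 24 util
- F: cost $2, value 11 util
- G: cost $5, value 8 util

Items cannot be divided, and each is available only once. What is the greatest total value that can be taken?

Check high-value combinations within $10:
- C+D+F: cost 5+3+2=10, value 21+28+11=60
- B+C+D: cost 2+5+3=10, value 10+21+28=59
- A+D: cost 6+3=9, value 23+28=51
Best: 60 util.

60 util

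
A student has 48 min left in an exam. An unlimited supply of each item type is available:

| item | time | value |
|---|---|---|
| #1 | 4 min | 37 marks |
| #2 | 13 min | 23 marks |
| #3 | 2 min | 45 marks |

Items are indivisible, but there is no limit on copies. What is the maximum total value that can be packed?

1080 marks

Best value-per-unit is #3 at 45/2, and filling with it alone uses time 24×2=48. No mix of the others beats 24×45 = 1080.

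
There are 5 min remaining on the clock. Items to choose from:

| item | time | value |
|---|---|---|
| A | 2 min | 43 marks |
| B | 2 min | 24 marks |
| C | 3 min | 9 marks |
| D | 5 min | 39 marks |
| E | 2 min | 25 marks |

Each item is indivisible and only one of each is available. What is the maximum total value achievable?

Check high-value combinations within 5 min:
- A+E: time 2+2=4, value 43+25=68
- A+B: time 2+2=4, value 43+24=67
- A+C: time 2+3=5, value 43+9=52
Best: 68 marks.

68 marks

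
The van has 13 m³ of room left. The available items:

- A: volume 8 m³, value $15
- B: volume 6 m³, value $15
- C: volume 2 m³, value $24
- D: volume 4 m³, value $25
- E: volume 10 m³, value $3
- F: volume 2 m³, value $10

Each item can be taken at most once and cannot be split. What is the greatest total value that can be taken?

$64

Check high-value combinations within 13 m³:
- B+C+D: volume 6+2+4=12, value 15+24+25=64
- C+D+F: volume 2+4+2=8, value 24+25+10=59
- B+D+F: volume 6+4+2=12, value 15+25+10=50
- C+D: volume 2+4=6, value 24+25=49
- B+C+F: volume 6+2+2=10, value 15+24+10=49
Best: $64.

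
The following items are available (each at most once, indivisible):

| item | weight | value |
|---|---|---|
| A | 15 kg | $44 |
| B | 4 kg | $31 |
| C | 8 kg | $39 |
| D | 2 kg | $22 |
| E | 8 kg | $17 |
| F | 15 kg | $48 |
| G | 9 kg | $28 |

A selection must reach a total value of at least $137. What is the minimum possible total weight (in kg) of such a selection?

Subsets with value ≥ 137, sorted by total weight:
- B+C+D+F: weight 29, value 140
- B+C+D+E+G: weight 31, value 137
- C+D+F+G: weight 34, value 137
Minimum weight: 29 kg.

29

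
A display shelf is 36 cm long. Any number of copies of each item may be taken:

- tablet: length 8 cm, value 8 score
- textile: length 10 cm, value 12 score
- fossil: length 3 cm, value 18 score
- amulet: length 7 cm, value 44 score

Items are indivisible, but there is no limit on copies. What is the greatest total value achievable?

222 score

Best value-per-unit is amulet at 44/7; filling with it alone gives 5×44 = 220.
Optimal mix: 5×fossil + 3×amulet → length 36, value 222.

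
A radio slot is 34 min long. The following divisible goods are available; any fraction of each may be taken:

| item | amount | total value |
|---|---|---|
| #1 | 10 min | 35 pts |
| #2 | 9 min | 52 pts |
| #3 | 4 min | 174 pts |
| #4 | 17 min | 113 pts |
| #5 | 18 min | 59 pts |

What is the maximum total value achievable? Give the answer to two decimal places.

Take in order of value per unit:
- #3 (174/4 per unit): all 4 → value 174, running total 174.00
- #4 (113/17 per unit): all 17 → value 113, running total 287.00
- #2 (52/9 per unit): all 9 → value 52, running total 339.00
- #1 (35/10 per unit): 4 of 10 → value 4×35/10 = 14.0000, running total 353.00
Total 353.00.

353.00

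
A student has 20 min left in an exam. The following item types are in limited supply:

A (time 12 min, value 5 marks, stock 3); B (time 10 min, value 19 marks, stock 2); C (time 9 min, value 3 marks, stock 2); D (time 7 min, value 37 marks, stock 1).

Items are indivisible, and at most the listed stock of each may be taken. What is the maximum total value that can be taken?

56 marks

Top feasible selections:
- 1×B + 1×D: time 17, value 56
- 1×A + 1×D: time 19, value 42
- 1×C + 1×D: time 16, value 40
- 2×B: time 20, value 38
Best: 56 marks.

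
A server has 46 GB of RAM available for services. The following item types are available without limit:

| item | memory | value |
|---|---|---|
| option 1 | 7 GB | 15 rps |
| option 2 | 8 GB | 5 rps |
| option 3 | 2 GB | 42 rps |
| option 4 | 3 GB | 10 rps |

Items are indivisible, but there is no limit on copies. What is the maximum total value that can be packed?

Best value-per-unit is option 3 at 42/2, and filling with it alone uses memory 23×2=46. No mix of the others beats 23×42 = 966.

966 rps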